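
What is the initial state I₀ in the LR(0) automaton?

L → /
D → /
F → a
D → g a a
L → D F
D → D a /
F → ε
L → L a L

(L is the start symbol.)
First, augment the grammar with L' → L
I₀ = CLOSURE({ [L' → . L] }):
  [L' → . L] has the dot before L: add [L → . /], [L → . D F], [L → . L a L]
  [L → . D F] has the dot before D: add [D → . /], [D → . g a a], [D → . D a /]
No further items can be added.

I₀ = { [D → . /], [D → . D a /], [D → . g a a], [L → . /], [L → . D F], [L → . L a L], [L' → . L] }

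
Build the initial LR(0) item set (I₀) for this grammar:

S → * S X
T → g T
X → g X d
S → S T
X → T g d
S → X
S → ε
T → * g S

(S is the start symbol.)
First, augment the grammar with S' → S
I₀ = CLOSURE({ [S' → . S] }):
  [S' → . S] has the dot before S: add [S → . * S X], [S → . S T], [S → . X], [S → .]
  [S → . X] has the dot before X: add [X → . g X d], [X → . T g d]
  [X → . T g d] has the dot before T: add [T → . g T], [T → . * g S]
No further items can be added.

I₀ = { [S → . * S X], [S → . S T], [S → . X], [S → .], [S' → . S], [T → . * g S], [T → . g T], [X → . T g d], [X → . g X d] }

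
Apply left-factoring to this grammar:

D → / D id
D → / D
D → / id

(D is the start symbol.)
D → / D'
D' → D D''
D'' → id
D'' → ε
D' → id

Left-factoring transforms A → αβ₁ | αβ₂ into A → αA' and A' → β₁ | β₂
(α is the longest common prefix among the alternatives). Repeat until
no nonterminal has two alternatives with a common prefix.

Round 1: D has alternatives sharing prefix '/'. Introduce D': D → / D'
  Add: D' → D id
  Add: D' → D
  Add: D' → id

Round 2: D' has alternatives sharing prefix 'D'. Introduce D'': D' → D D''
  Add: D'' → id
  Add: D'' → ε

No remaining common prefixes — done.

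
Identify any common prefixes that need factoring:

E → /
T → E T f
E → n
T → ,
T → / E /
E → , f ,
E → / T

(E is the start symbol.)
Yes, E has productions with common prefix '/'

Left-factoring is needed when two productions for the same non-terminal
share a common prefix on the right-hand side.

Productions for E:
  E → /
  E → n
  E → , f ,
  E → / T
Productions for T:
  T → E T f
  T → ,
  T → / E /

Found common prefix '/' in productions for E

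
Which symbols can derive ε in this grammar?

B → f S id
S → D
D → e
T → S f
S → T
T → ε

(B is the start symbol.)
{ 'S', 'T' }

A non-terminal is nullable if it can derive ε (the empty string): either it has an ε-production, or it has a production whose right-hand side consists entirely of nullable non-terminals.

ε-productions: T → ε
So T is immediately nullable.
S → T: every symbol on the right is nullable, so S is nullable too.
No further non-terminal can be added: every production for the remaining non-terminals contains a terminal or a non-nullable non-terminal.
Nullable = { 'S', 'T' }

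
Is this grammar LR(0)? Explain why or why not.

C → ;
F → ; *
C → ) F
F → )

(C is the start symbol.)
Augment with C' → C and build the canonical LR(0) collection (I0 = CLOSURE({[C' → . C]}), then GOTO on every symbol after a dot until no new states appear). It has 8 states:
  I0: { [C → . ) F], [C → . ;], [C' → . C] }  — shift
  I1: { [C → ) . F], [F → . )], [F → . ; *] }  — shift
  I2: { [C → ; .] }  — reduce
  I3: { [C' → C .] }  — accept
  I4: { [F → ) .] }  — reduce
  I5: { [F → ; . *] }  — shift
  I6: { [C → ) F .] }  — reduce
  I7: { [F → ; * .] }  — reduce

Every state is either a pure shift/goto state or contains exactly one complete item and nothing to shift — no conflicts. The grammar is LR(0).

Answer: Yes, the grammar is LR(0)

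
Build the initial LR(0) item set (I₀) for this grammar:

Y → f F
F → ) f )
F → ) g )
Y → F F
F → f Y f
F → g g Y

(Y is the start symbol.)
First, augment the grammar with Y' → Y
I₀ = CLOSURE({ [Y' → . Y] }):
  [Y' → . Y] has the dot before Y: add [Y → . f F], [Y → . F F]
  [Y → . F F] has the dot before F: add [F → . ) f )], [F → . ) g )], [F → . f Y f], [F → . g g Y]
No further items can be added.

I₀ = { [F → . ) f )], [F → . ) g )], [F → . f Y f], [F → . g g Y], [Y → . F F], [Y → . f F], [Y' → . Y] }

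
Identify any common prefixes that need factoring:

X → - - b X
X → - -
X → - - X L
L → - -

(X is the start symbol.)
Yes, X has productions with common prefix '- -'

Left-factoring is needed when two productions for the same non-terminal
share a common prefix on the right-hand side.

Productions for X:
  X → - - b X
  X → - -
  X → - - X L

Found common prefix '- -' in productions for X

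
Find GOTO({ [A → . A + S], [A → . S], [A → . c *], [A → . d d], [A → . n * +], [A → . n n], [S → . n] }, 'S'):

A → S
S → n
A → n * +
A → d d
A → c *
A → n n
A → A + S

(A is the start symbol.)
GOTO(I, 'S') = CLOSURE({ [A → αX.β] : [A → α.Xβ] ∈ I, X = 'S' })

Items with dot before 'S', with the dot advanced:
  [A → . S] → [A → S .]
Closure adds nothing (no advanced item has the dot before a non-terminal).

GOTO = { [A → S .] }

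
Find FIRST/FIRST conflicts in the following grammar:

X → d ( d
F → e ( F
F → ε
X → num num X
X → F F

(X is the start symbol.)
FIRST sets of the non-terminals at (or reachable through a nullable prefix from) the front of some alternative:
  FIRST(F) = { 'e', ε }

Productions for X:
  X → d ( d: FIRST = { 'd' }
  X → num num X: FIRST = { 'num' }
  X → F F: FIRST = { 'e', ε }
Productions for F:
  F → e ( F: FIRST = { 'e' }
  F → ε: FIRST = { ε }

All alternatives of each non-terminal have pairwise disjoint FIRST sets.

Answer: No FIRST/FIRST conflicts.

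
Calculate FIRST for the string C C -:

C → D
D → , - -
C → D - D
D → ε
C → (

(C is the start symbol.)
{ '(', ',', '-' }

FIRST sets of the non-terminals involved (from the grammar, by fixed-point iteration):
  FIRST(C) = { '(', ',', '-', ε }

To compute FIRST(C C -), process the symbols left to right:
Symbol C is a non-terminal. Add FIRST(C) \ {ε} = { '(', ',', '-' }
C is nullable (ε ∈ FIRST(C)), continue to the next symbol.
Symbol C is a non-terminal. Add FIRST(C) \ {ε} = { '(', ',', '-' }
C is nullable (ε ∈ FIRST(C)), continue to the next symbol.
Symbol - is a terminal. Add '-' and stop.
FIRST(C C -) = { '(', ',', '-' }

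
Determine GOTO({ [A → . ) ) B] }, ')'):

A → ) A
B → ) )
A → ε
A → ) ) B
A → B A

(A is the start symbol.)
{ [A → ) . ) B] }

GOTO(I, ')') = CLOSURE({ [A → αX.β] : [A → α.Xβ] ∈ I, X = ')' })

Items with dot before ')', with the dot advanced:
  [A → . ) ) B] → [A → ) . ) B]
Closure adds nothing (no advanced item has the dot before a non-terminal).

GOTO = { [A → ) . ) B] }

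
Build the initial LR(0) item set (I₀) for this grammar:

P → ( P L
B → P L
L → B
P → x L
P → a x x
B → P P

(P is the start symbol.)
First, augment the grammar with P' → P
I₀ = CLOSURE({ [P' → . P] }):
  [P' → . P] has the dot before P: add [P → . ( P L], [P → . x L], [P → . a x x]
No further items can be added.

I₀ = { [P → . ( P L], [P → . a x x], [P → . x L], [P' → . P] }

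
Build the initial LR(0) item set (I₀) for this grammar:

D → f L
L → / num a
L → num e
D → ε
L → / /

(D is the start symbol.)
{ [D → . f L], [D → .], [D' → . D] }

First, augment the grammar with D' → D
I₀ = CLOSURE({ [D' → . D] }):
  [D' → . D] has the dot before D: add [D → . f L], [D → .]
No further items can be added.

I₀ = { [D → . f L], [D → .], [D' → . D] }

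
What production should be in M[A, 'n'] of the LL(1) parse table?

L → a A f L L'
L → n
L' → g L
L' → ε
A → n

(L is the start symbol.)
To find M[A, 'n'], we find productions for A where 'n' is in the predict set (PREDICT(N → α) = (FIRST(α) \ {ε}) ∪ (FOLLOW(N) if α ⇒* ε)).

A → n: PREDICT = { 'n' }
  'n' is in predict set, so this production goes in M[A, 'n']

M[A, 'n'] = A → n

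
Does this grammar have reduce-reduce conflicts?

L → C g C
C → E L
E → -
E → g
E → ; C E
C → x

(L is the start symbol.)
Augment with L' → L and build the canonical LR(0) collection (I0 = CLOSURE({[L' → . L]}), then GOTO on every symbol after a dot until no new states appear). It has 13 states:
  I0: { [C → . E L], [C → . x], [E → . -], [E → . ; C E], [E → . g], [L → . C g C], [L' → . L] }  — shift
  I1: { [E → - .] }  — reduce
  I2: { [C → . E L], [C → . x], [E → . -], [E → . ; C E], [E → . g], [E → ; . C E] }  — shift
  I3: { [L → C . g C] }  — shift
  I4: { [C → . E L], [C → . x], [C → E . L], [E → . -], [E → . ; C E], [E → . g], [L → . C g C] }  — shift
  I5: { [L' → L .] }  — accept
  I6: { [E → g .] }  — reduce
  I7: { [C → x .] }  — reduce
  I8: { [C → E L .] }  — reduce
  I9: { [C → . E L], [C → . x], [E → . -], [E → . ; C E], [E → . g], [L → C g . C] }  — shift
  I10: { [L → C g C .] }  — reduce
  I11: { [E → . -], [E → . ; C E], [E → . g], [E → ; C . E] }  — shift
  I12: { [E → ; C E .] }  — reduce

No state contains more than one complete item.

Answer: No reduce-reduce conflicts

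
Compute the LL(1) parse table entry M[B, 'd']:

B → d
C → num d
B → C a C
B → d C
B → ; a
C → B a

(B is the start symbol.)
B → d, B → C a C, B → d C

To find M[B, 'd'], we find productions for B where 'd' is in the predict set (PREDICT(N → α) = (FIRST(α) \ {ε}) ∪ (FOLLOW(N) if α ⇒* ε)).

Relevant sets:
  FIRST(C) = { ';', 'd', 'num' }

B → d: PREDICT = { 'd' }
  'd' is in predict set, so this production goes in M[B, 'd']
B → C a C: PREDICT = { ';', 'd', 'num' }
  'd' is in predict set, so this production goes in M[B, 'd']
B → d C: PREDICT = { 'd' }
  'd' is in predict set, so this production goes in M[B, 'd']
B → ; a: PREDICT = { ';' }

M[B, 'd'] = B → d, B → C a C, B → d C  (a multiply-defined cell — the grammar is not LL(1))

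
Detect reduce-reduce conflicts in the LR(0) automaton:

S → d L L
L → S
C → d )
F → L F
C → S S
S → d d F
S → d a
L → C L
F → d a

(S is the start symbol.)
Augment with S' → S and build the canonical LR(0) collection (I0 = CLOSURE({[S' → . S]}), then GOTO on every symbol after a dot until no new states appear). It has 21 states:
  I0: { [S → . d L L], [S → . d a], [S → . d d F], [S' → . S] }  — shift
  I1: { [S' → S .] }  — accept
  I2: { [C → . S S], [C → . d )], [L → . C L], [L → . S], [S → . d L L], [S → . d a], [S → . d d F], [S → d . L L], [S → d . a], [S → d . d F] }  — shift
  I3: { [C → . S S], [C → . d )], [L → . C L], [L → . S], [L → C . L], [S → . d L L], [S → . d a], [S → . d d F] }  — shift
  I4: { [C → . S S], [C → . d )], [L → . C L], [L → . S], [S → . d L L], [S → . d a], [S → . d d F], [S → d L . L] }  — shift
  I5: { [C → S . S], [L → S .], [S → . d L L], [S → . d a], [S → . d d F] }  — shift, reduce
  I6: { [S → d a .] }  — reduce
  I7: { [C → . S S], [C → . d )], [C → d . )], [F → . L F], [F → . d a], [L → . C L], [L → . S], [S → . d L L], [S → . d a], [S → . d d F], [S → d . L L], [S → d . a], [S → d . d F], [S → d d . F] }  — shift
  I8: { [C → d ) .] }  — reduce
  I9: { [S → d d F .] }  — reduce
  I10: { [C → . S S], [C → . d )], [F → . L F], [F → . d a], [F → L . F], [L → . C L], [L → . S], [S → . d L L], [S → . d a], [S → . d d F], [S → d L . L] }  — shift
  I11: { [C → . S S], [C → . d )], [C → d . )], [F → . L F], [F → . d a], [F → d . a], [L → . C L], [L → . S], [S → . d L L], [S → . d a], [S → . d d F], [S → d . L L], [S → d . a], [S → d . d F], [S → d d . F] }  — shift
  I12: { [F → d a .], [S → d a .] }  — 2 reduces
  I13: { [F → L F .] }  — reduce
  I14: { [C → . S S], [C → . d )], [F → . L F], [F → . d a], [F → L . F], [L → . C L], [L → . S], [S → . d L L], [S → . d a], [S → . d d F], [S → d L L .] }  — shift, reduce
  I15: { [C → . S S], [C → . d )], [C → d . )], [F → d . a], [L → . C L], [L → . S], [S → . d L L], [S → . d a], [S → . d d F], [S → d . L L], [S → d . a], [S → d . d F] }  — shift
  I16: { [C → . S S], [C → . d )], [F → . L F], [F → . d a], [F → L . F], [L → . C L], [L → . S], [S → . d L L], [S → . d a], [S → . d d F] }  — shift
  I17: { [C → S S .] }  — reduce
  I18: { [S → d L L .] }  — reduce
  I19: { [C → . S S], [C → . d )], [C → d . )], [L → . C L], [L → . S], [S → . d L L], [S → . d a], [S → . d d F], [S → d . L L], [S → d . a], [S → d . d F] }  — shift
  I20: { [L → C L .] }  — reduce

I12 contains complete items [F → d a .], [S → d a .] — reduce-reduce conflict.

Answer: Yes — I12: [F → d a .] vs [S → d a .]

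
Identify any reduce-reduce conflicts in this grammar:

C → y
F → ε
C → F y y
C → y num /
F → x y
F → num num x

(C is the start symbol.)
No reduce-reduce conflicts

A reduce-reduce conflict occurs when an LR(0) state has two complete items [A → α .] and [B → β .] — both call for a reduction, and with no lookahead the parser cannot choose between them.

Augment with C' → C and build the canonical LR(0) collection (I0 = CLOSURE({[C' → . C]}), then GOTO on every symbol after a dot until no new states appear). It has 13 states:
  I0: { [C → . F y y], [C → . y num /], [C → . y], [C' → . C], [F → . num num x], [F → . x y], [F → .] }  — shift, reduce
  I1: { [C' → C .] }  — accept
  I2: { [C → F . y y] }  — shift
  I3: { [F → num . num x] }  — shift
  I4: { [F → x . y] }  — shift
  I5: { [C → y . num /], [C → y .] }  — shift, reduce
  I6: { [C → y num . /] }  — shift
  I7: { [C → y num / .] }  — reduce
  I8: { [F → x y .] }  — reduce
  I9: { [F → num num . x] }  — shift
  I10: { [F → num num x .] }  — reduce
  I11: { [C → F y . y] }  — shift
  I12: { [C → F y y .] }  — reduce

No state contains more than one complete item.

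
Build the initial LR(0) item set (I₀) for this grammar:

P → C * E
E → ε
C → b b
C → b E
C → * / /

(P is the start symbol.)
{ [C → . * / /], [C → . b E], [C → . b b], [P → . C * E], [P' → . P] }

First, augment the grammar with P' → P
I₀ = CLOSURE({ [P' → . P] }):
  [P' → . P] has the dot before P: add [P → . C * E]
  [P → . C * E] has the dot before C: add [C → . b b], [C → . b E], [C → . * / /]
No further items can be added.

I₀ = { [C → . * / /], [C → . b E], [C → . b b], [P → . C * E], [P' → . P] }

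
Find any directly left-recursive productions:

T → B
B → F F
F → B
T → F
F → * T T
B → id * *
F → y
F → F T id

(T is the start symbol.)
Yes, F is left-recursive

Direct left recursion occurs when N → N α for some non-terminal N (the right-hand side begins with the left-hand side itself).

T → B: starts with B
B → F F: starts with F
F → B: starts with B
T → F: starts with F
F → * T T: starts with '*'
B → id * *: starts with id
F → y: starts with y
F → F T id: LEFT RECURSIVE (starts with F)

The grammar has direct left recursion on: F.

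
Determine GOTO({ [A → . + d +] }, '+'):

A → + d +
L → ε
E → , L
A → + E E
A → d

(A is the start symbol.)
GOTO(I, '+') = CLOSURE({ [A → αX.β] : [A → α.Xβ] ∈ I, X = '+' })

Items with dot before '+', with the dot advanced:
  [A → . + d +] → [A → + . d +]
Closure adds nothing (no advanced item has the dot before a non-terminal).

GOTO = { [A → + . d +] }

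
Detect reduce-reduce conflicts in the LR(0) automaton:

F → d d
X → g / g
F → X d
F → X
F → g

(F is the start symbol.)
No reduce-reduce conflicts

Augment with F' → F and build the canonical LR(0) collection (I0 = CLOSURE({[F' → . F]}), then GOTO on every symbol after a dot until no new states appear). It has 9 states:
  I0: { [F → . X d], [F → . X], [F → . d d], [F → . g], [F' → . F], [X → . g / g] }  — shift
  I1: { [F' → F .] }  — accept
  I2: { [F → X . d], [F → X .] }  — shift, reduce
  I3: { [F → d . d] }  — shift
  I4: { [F → g .], [X → g . / g] }  — shift, reduce
  I5: { [X → g / . g] }  — shift
  I6: { [X → g / g .] }  — reduce
  I7: { [F → d d .] }  — reduce
  I8: { [F → X d .] }  — reduce

No state contains more than one complete item.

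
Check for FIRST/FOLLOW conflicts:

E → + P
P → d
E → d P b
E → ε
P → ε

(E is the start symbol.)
A FIRST/FOLLOW conflict occurs when a non-terminal N has a nullable alternative N → β (β ⇒* ε) and another alternative N → α with FIRST(α) ∩ FOLLOW(N) ≠ ∅: on such a lookahead the parser cannot decide between expanding α and letting N vanish via β.

Nullable non-terminals: E, P.

E: nullable alternative(s) E → ε; FOLLOW(E) = { $ }
  E → + P: FIRST \ {ε} = { '+' } — disjoint from FOLLOW(E)
  E → d P b: FIRST \ {ε} = { 'd' } — disjoint from FOLLOW(E)
  E → ε: FIRST \ {ε} = { } — this is the only nullable alternative, skip

P: nullable alternative(s) P → ε; FOLLOW(P) = { $, 'b' }
  P → d: FIRST \ {ε} = { 'd' } — disjoint from FOLLOW(P)
  P → ε: FIRST \ {ε} = { } — this is the only nullable alternative, skip

No FIRST/FOLLOW conflicts found.

Answer: No FIRST/FOLLOW conflicts.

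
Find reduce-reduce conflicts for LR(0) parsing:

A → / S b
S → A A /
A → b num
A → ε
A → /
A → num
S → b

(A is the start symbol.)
Yes — I1: [A → .] vs [A → / .]

A reduce-reduce conflict occurs when an LR(0) state has two complete items [A → α .] and [B → β .] — both call for a reduction, and with no lookahead the parser cannot choose between them.

Augment with A' → A and build the canonical LR(0) collection (I0 = CLOSURE({[A' → . A]}), then GOTO on every symbol after a dot until no new states appear). It has 12 states:
  I0: { [A → . / S b], [A → . /], [A → . b num], [A → . num], [A → .], [A' → . A] }  — shift, reduce
  I1: { [A → . / S b], [A → . /], [A → . b num], [A → . num], [A → .], [A → / . S b], [A → / .], [S → . A A /], [S → . b] }  — shift, 2 reduces
  I2: { [A' → A .] }  — accept
  I3: { [A → b . num] }  — shift
  I4: { [A → num .] }  — reduce
  I5: { [A → b num .] }  — reduce
  I6: { [A → . / S b], [A → . /], [A → . b num], [A → . num], [A → .], [S → A . A /] }  — shift, reduce
  I7: { [A → / S . b] }  — shift
  I8: { [A → b . num], [S → b .] }  — shift, reduce
  I9: { [A → / S b .] }  — reduce
  I10: { [S → A A . /] }  — shift
  I11: { [S → A A / .] }  — reduce

I1 contains complete items [A → .], [A → / .] — reduce-reduce conflict.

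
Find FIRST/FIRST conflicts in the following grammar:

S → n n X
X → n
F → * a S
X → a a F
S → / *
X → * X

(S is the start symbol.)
No FIRST/FIRST conflicts.

Productions for S:
  S → n n X: FIRST = { 'n' }
  S → / *: FIRST = { '/' }
Productions for X:
  X → n: FIRST = { 'n' }
  X → a a F: FIRST = { 'a' }
  X → * X: FIRST = { '*' }
F has only one production, so no FIRST/FIRST conflict is possible there.

All alternatives of each non-terminal have pairwise disjoint FIRST sets.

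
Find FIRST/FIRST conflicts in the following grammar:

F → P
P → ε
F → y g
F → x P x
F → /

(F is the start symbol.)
A FIRST/FIRST conflict occurs when two productions N → α and N → β for the same non-terminal have FIRST(α) ∩ FIRST(β) ≠ ∅ (with ε ∈ FIRST of a nullable right-hand side, so two nullable alternatives also conflict).

FIRST sets of the non-terminals at (or reachable through a nullable prefix from) the front of some alternative:
  FIRST(P) = { ε }

Productions for F:
  F → P: FIRST = { ε }
  F → y g: FIRST = { 'y' }
  F → x P x: FIRST = { 'x' }
  F → /: FIRST = { '/' }
P has only one production, so no FIRST/FIRST conflict is possible there.

All alternatives of each non-terminal have pairwise disjoint FIRST sets.

Answer: No FIRST/FIRST conflicts.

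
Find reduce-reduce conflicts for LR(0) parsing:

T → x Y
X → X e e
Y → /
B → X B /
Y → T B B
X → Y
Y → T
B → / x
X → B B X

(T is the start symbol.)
A reduce-reduce conflict occurs when an LR(0) state has two complete items [A → α .] and [B → β .] — both call for a reduction, and with no lookahead the parser cannot choose between them.

Augment with T' → T and build the canonical LR(0) collection (I0 = CLOSURE({[T' → . T]}), then GOTO on every symbol after a dot until no new states appear). It has 18 states:
  I0: { [T → . x Y], [T' → . T] }  — shift
  I1: { [T' → T .] }  — accept
  I2: { [T → . x Y], [T → x . Y], [Y → . /], [Y → . T B B], [Y → . T] }  — shift
  I3: { [Y → / .] }  — reduce
  I4: { [B → . / x], [B → . X B /], [T → . x Y], [X → . B B X], [X → . X e e], [X → . Y], [Y → . /], [Y → . T B B], [Y → . T], [Y → T . B B], [Y → T .] }  — shift, reduce
  I5: { [T → x Y .] }  — reduce
  I6: { [B → / . x], [Y → / .] }  — shift, reduce
  I7: { [B → . / x], [B → . X B /], [T → . x Y], [X → . B B X], [X → . X e e], [X → . Y], [X → B . B X], [Y → . /], [Y → . T B B], [Y → . T], [Y → T B . B] }  — shift
  I8: { [B → . / x], [B → . X B /], [B → X . B /], [T → . x Y], [X → . B B X], [X → . X e e], [X → . Y], [X → X . e e], [Y → . /], [Y → . T B B], [Y → . T] }  — shift
  I9: { [X → Y .] }  — reduce
  I10: { [B → . / x], [B → . X B /], [B → X B . /], [T → . x Y], [X → . B B X], [X → . X e e], [X → . Y], [X → B . B X], [Y → . /], [Y → . T B B], [Y → . T] }  — shift
  I11: { [X → X e . e] }  — shift
  I12: { [X → X e e .] }  — reduce
  I13: { [B → / . x], [B → X B / .], [Y → / .] }  — shift, 2 reduces
  I14: { [B → . / x], [B → . X B /], [T → . x Y], [X → . B B X], [X → . X e e], [X → . Y], [X → B . B X], [X → B B . X], [Y → . /], [Y → . T B B], [Y → . T] }  — shift
  I15: { [B → . / x], [B → . X B /], [B → X . B /], [T → . x Y], [X → . B B X], [X → . X e e], [X → . Y], [X → B B X .], [X → X . e e], [Y → . /], [Y → . T B B], [Y → . T] }  — shift, reduce
  I16: { [B → / x .] }  — reduce
  I17: { [B → . / x], [B → . X B /], [T → . x Y], [X → . B B X], [X → . X e e], [X → . Y], [X → B . B X], [X → B B . X], [Y → . /], [Y → . T B B], [Y → . T], [Y → T B B .] }  — shift, reduce

I13 contains complete items [B → X B / .], [Y → / .] — reduce-reduce conflict.

Answer: Yes — I13: [B → X B / .] vs [Y → / .]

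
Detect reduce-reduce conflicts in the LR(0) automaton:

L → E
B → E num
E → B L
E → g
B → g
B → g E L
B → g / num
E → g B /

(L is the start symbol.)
Yes — I4: [B → g .] vs [E → g .]

Augment with L' → L and build the canonical LR(0) collection (I0 = CLOSURE({[L' → . L]}), then GOTO on every symbol after a dot until no new states appear). It has 13 states:
  I0: { [B → . E num], [B → . g / num], [B → . g E L], [B → . g], [E → . B L], [E → . g B /], [E → . g], [L → . E], [L' → . L] }  — shift
  I1: { [B → . E num], [B → . g / num], [B → . g E L], [B → . g], [E → . B L], [E → . g B /], [E → . g], [E → B . L], [L → . E] }  — shift
  I2: { [B → E . num], [L → E .] }  — shift, reduce
  I3: { [L' → L .] }  — accept
  I4: { [B → . E num], [B → . g / num], [B → . g E L], [B → . g], [B → g . / num], [B → g . E L], [B → g .], [E → . B L], [E → . g B /], [E → . g], [E → g . B /], [E → g .] }  — shift, 2 reduces
  I5: { [B → g / . num] }  — shift
  I6: { [B → . E num], [B → . g / num], [B → . g E L], [B → . g], [E → . B L], [E → . g B /], [E → . g], [E → B . L], [E → g B . /], [L → . E] }  — shift
  I7: { [B → . E num], [B → . g / num], [B → . g E L], [B → . g], [B → E . num], [B → g E . L], [E → . B L], [E → . g B /], [E → . g], [L → . E] }  — shift
  I8: { [B → g E L .] }  — reduce
  I9: { [B → E num .] }  — reduce
  I10: { [E → g B / .] }  — reduce
  I11: { [E → B L .] }  — reduce
  I12: { [B → g / num .] }  — reduce

I4 contains complete items [B → g .], [E → g .] — reduce-reduce conflict.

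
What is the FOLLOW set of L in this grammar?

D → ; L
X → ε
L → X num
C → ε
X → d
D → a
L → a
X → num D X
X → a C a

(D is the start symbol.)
In D → ; L: L is at the end, add FOLLOW(D)

The FOLLOW sets referred to above (computed the same way, to a fixed point):
  FOLLOW(D) = { $, 'a', 'd', 'num' }

Taking the union: FOLLOW(L) = { $, 'a', 'd', 'num' }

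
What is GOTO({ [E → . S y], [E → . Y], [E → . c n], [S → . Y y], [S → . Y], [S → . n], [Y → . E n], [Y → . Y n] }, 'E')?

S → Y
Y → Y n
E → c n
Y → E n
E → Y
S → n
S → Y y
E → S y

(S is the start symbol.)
GOTO(I, 'E') = CLOSURE({ [A → αX.β] : [A → α.Xβ] ∈ I, X = 'E' })

Items with dot before 'E', with the dot advanced:
  [Y → . E n] → [Y → E . n]
Closure adds nothing (no advanced item has the dot before a non-terminal).

GOTO = { [Y → E . n] }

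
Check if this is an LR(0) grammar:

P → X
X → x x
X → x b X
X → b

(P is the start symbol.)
A grammar is LR(0) if no state in the canonical LR(0) collection has:
  - both a shift item (dot before a terminal) and a complete item (shift-reduce conflict), or
  - two or more complete items (reduce-reduce conflict; the accept item [P' → P .] counts as a complete item here).

Augment with P' → P and build the canonical LR(0) collection (I0 = CLOSURE({[P' → . P]}), then GOTO on every symbol after a dot until no new states appear). It has 8 states:
  I0: { [P → . X], [P' → . P], [X → . b], [X → . x b X], [X → . x x] }  — shift
  I1: { [P' → P .] }  — accept
  I2: { [P → X .] }  — reduce
  I3: { [X → b .] }  — reduce
  I4: { [X → x . b X], [X → x . x] }  — shift
  I5: { [X → . b], [X → . x b X], [X → . x x], [X → x b . X] }  — shift
  I6: { [X → x x .] }  — reduce
  I7: { [X → x b X .] }  — reduce

Every state is either a pure shift/goto state or contains exactly one complete item and nothing to shift — no conflicts. The grammar is LR(0).

Answer: Yes, the grammar is LR(0)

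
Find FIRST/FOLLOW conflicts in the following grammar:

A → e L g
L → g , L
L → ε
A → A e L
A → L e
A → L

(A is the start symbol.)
A FIRST/FOLLOW conflict occurs when a non-terminal N has a nullable alternative N → β (β ⇒* ε) and another alternative N → α with FIRST(α) ∩ FOLLOW(N) ≠ ∅: on such a lookahead the parser cannot decide between expanding α and letting N vanish via β.

Nullable non-terminals: A, L.
FIRST sets used below: FIRST(A) = { 'e', 'g', ε }, FIRST(L) = { 'g', ε }

A: nullable alternative(s) A → L; FOLLOW(A) = { $, 'e' }
  A → e L g: FIRST \ {ε} = { 'e' } — overlaps FOLLOW(A) on { 'e' }: CONFLICT
  A → A e L: FIRST \ {ε} = { 'e', 'g' } — overlaps FOLLOW(A) on { 'e' }: CONFLICT
  A → L e: FIRST \ {ε} = { 'e', 'g' } — overlaps FOLLOW(A) on { 'e' }: CONFLICT
  A → L: FIRST \ {ε} = { 'g' } — this is the only nullable alternative, skip

L: nullable alternative(s) L → ε; FOLLOW(L) = { $, 'e', 'g' }
  L → g , L: FIRST \ {ε} = { 'g' } — overlaps FOLLOW(L) on { 'g' }: CONFLICT
  L → ε: FIRST \ {ε} = { } — this is the only nullable alternative, skip

So the grammar has 4 FIRST/FOLLOW conflicts (marked CONFLICT above).

Answer: Yes. A → e L g with FOLLOW(A) on { 'e' }; A → A e L with FOLLOW(A) on { 'e' }; A → L e with FOLLOW(A) on { 'e' }; L → g ',' L with FOLLOW(L) on { 'g' }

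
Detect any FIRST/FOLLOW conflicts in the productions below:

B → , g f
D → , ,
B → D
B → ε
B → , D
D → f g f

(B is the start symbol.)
No FIRST/FOLLOW conflicts.

A FIRST/FOLLOW conflict occurs when a non-terminal N has a nullable alternative N → β (β ⇒* ε) and another alternative N → α with FIRST(α) ∩ FOLLOW(N) ≠ ∅: on such a lookahead the parser cannot decide between expanding α and letting N vanish via β.

Nullable non-terminals: B.
FIRST sets used below: FIRST(D) = { ',', 'f' }

B: nullable alternative(s) B → ε; FOLLOW(B) = { $ }
  B → , g f: FIRST \ {ε} = { ',' } — disjoint from FOLLOW(B)
  B → D: FIRST \ {ε} = { ',', 'f' } — disjoint from FOLLOW(B)
  B → ε: FIRST \ {ε} = { } — this is the only nullable alternative, skip
  B → , D: FIRST \ {ε} = { ',' } — disjoint from FOLLOW(B)

D has no nullable alternative, so no FIRST/FOLLOW check is needed there.

No FIRST/FOLLOW conflicts found.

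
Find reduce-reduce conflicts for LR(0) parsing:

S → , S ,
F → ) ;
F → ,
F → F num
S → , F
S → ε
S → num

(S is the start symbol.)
A reduce-reduce conflict occurs when an LR(0) state has two complete items [A → α .] and [B → β .] — both call for a reduction, and with no lookahead the parser cannot choose between them.

Augment with S' → S and build the canonical LR(0) collection (I0 = CLOSURE({[S' → . S]}), then GOTO on every symbol after a dot until no new states appear). It has 11 states:
  I0: { [S → . , F], [S → . , S ,], [S → . num], [S → .], [S' → . S] }  — shift, reduce
  I1: { [F → . ) ;], [F → . ,], [F → . F num], [S → , . F], [S → , . S ,], [S → . , F], [S → . , S ,], [S → . num], [S → .] }  — shift, reduce
  I2: { [S' → S .] }  — accept
  I3: { [S → num .] }  — reduce
  I4: { [F → ) . ;] }  — shift
  I5: { [F → , .], [F → . ) ;], [F → . ,], [F → . F num], [S → , . F], [S → , . S ,], [S → . , F], [S → . , S ,], [S → . num], [S → .] }  — shift, 2 reduces
  I6: { [F → F . num], [S → , F .] }  — shift, reduce
  I7: { [S → , S . ,] }  — shift
  I8: { [S → , S , .] }  — reduce
  I9: { [F → F num .] }  — reduce
  I10: { [F → ) ; .] }  — reduce

I5 contains complete items [F → , .], [S → .] — reduce-reduce conflict.

Answer: Yes — I5: [F → , .] vs [S → .]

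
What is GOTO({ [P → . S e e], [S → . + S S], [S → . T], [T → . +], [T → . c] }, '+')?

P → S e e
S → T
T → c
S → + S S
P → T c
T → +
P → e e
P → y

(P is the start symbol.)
{ [S → + . S S], [S → . + S S], [S → . T], [T → + .], [T → . +], [T → . c] }

GOTO(I, '+') = CLOSURE({ [A → αX.β] : [A → α.Xβ] ∈ I, X = '+' })

Items with dot before '+', with the dot advanced:
  [S → . + S S] → [S → + . S S]
  [T → . +] → [T → + .]
Closure of the advanced items:
  [S → + . S S] has the dot before S: add [S → . T], [S → . + S S]
  [S → . T] has the dot before T: add [T → . c], [T → . +]

GOTO = { [S → + . S S], [S → . + S S], [S → . T], [T → + .], [T → . +], [T → . c] }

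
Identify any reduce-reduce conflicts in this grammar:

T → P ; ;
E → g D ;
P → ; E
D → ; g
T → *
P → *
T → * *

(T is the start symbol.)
A reduce-reduce conflict occurs when an LR(0) state has two complete items [A → α .] and [B → β .] — both call for a reduction, and with no lookahead the parser cannot choose between them.

Augment with T' → T and build the canonical LR(0) collection (I0 = CLOSURE({[T' → . T]}), then GOTO on every symbol after a dot until no new states appear). It has 14 states:
  I0: { [P → . *], [P → . ; E], [T → . * *], [T → . *], [T → . P ; ;], [T' → . T] }  — shift
  I1: { [P → * .], [T → * . *], [T → * .] }  — shift, 2 reduces
  I2: { [E → . g D ;], [P → ; . E] }  — shift
  I3: { [T → P . ; ;] }  — shift
  I4: { [T' → T .] }  — accept
  I5: { [T → P ; . ;] }  — shift
  I6: { [T → P ; ; .] }  — reduce
  I7: { [P → ; E .] }  — reduce
  I8: { [D → . ; g], [E → g . D ;] }  — shift
  I9: { [D → ; . g] }  — shift
  I10: { [E → g D . ;] }  — shift
  I11: { [E → g D ; .] }  — reduce
  I12: { [D → ; g .] }  — reduce
  I13: { [T → * * .] }  — reduce

I1 contains complete items [P → * .], [T → * .] — reduce-reduce conflict.

Answer: Yes — I1: [P → * .] vs [T → * .]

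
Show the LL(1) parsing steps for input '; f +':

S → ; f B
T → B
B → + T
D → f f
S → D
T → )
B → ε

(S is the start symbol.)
Stack is shown with the top on the left.

Stack    Input    Action
------------------------
S $      ; f + $  output S → ; f B
; f B $  ; f + $  match ';'
f B $    f + $    match 'f'
B $      + $      output B → + T
+ T $    + $      match '+'
T $      $        output T → B
B $      $        output B → ε
$        $        accept

The string is accepted.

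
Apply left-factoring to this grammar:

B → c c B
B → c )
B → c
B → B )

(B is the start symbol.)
B → c B'
B' → c B
B' → )
B' → ε
B → B )

Left-factoring transforms A → αβ₁ | αβ₂ into A → αA' and A' → β₁ | β₂
(α is the longest common prefix among the alternatives). Repeat until
no nonterminal has two alternatives with a common prefix.

Round 1: B has alternatives sharing prefix 'c'. Introduce B': B → c B'
  Add: B' → c B
  Add: B' → )
  Add: B' → ε

No remaining common prefixes — done.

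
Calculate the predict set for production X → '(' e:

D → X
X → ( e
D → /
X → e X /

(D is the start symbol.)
{ '(' }

PREDICT(X → '(' e) = (FIRST(RHS) \ {ε}) ∪ (FOLLOW(X) if ε ∈ FIRST(RHS), i.e. RHS ⇒* ε)
FIRST('(' e) = { '(' }
ε ∉ FIRST('(' e), so FOLLOW(X) is not added.
PREDICT(X → '(' e) = { '(' }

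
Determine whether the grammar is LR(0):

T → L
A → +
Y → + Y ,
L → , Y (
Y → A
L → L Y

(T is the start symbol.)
A grammar is LR(0) if no state in the canonical LR(0) collection has:
  - both a shift item (dot before a terminal) and a complete item (shift-reduce conflict), or
  - two or more complete items (reduce-reduce conflict; the accept item [T' → T .] counts as a complete item here).

Augment with T' → T and build the canonical LR(0) collection (I0 = CLOSURE({[T' → . T]}), then GOTO on every symbol after a dot until no new states appear). It has 11 states:
  I0: { [L → . , Y (], [L → . L Y], [T → . L], [T' → . T] }  — shift
  I1: { [A → . +], [L → , . Y (], [Y → . + Y ,], [Y → . A] }  — shift
  I2: { [A → . +], [L → L . Y], [T → L .], [Y → . + Y ,], [Y → . A] }  — shift, reduce
  I3: { [T' → T .] }  — accept
  I4: { [A → + .], [A → . +], [Y → + . Y ,], [Y → . + Y ,], [Y → . A] }  — shift, reduce
  I5: { [Y → A .] }  — reduce
  I6: { [L → L Y .] }  — reduce
  I7: { [Y → + Y . ,] }  — shift
  I8: { [Y → + Y , .] }  — reduce
  I9: { [L → , Y . (] }  — shift
  I10: { [L → , Y ( .] }  — reduce

Conflict in state I2:
  Shift-reduce conflict between [T → L .] and [A → . +]
So the grammar is NOT LR(0).

Answer: No. Shift-reduce conflict between [T → L .] and [A → . +]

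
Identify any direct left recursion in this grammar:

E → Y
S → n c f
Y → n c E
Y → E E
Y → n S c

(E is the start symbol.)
No direct left recursion

E → Y: starts with Y
S → n c f: starts with n
Y → n c E: starts with n
Y → E E: starts with E
Y → n S c: starts with n

No direct left recursion found.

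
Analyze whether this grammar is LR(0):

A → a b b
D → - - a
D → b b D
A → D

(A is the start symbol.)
Yes, the grammar is LR(0)

Augment with A' → A and build the canonical LR(0) collection (I0 = CLOSURE({[A' → . A]}), then GOTO on every symbol after a dot until no new states appear). It has 12 states:
  I0: { [A → . D], [A → . a b b], [A' → . A], [D → . - - a], [D → . b b D] }  — shift
  I1: { [D → - . - a] }  — shift
  I2: { [A' → A .] }  — accept
  I3: { [A → D .] }  — reduce
  I4: { [A → a . b b] }  — shift
  I5: { [D → b . b D] }  — shift
  I6: { [D → . - - a], [D → . b b D], [D → b b . D] }  — shift
  I7: { [D → b b D .] }  — reduce
  I8: { [A → a b . b] }  — shift
  I9: { [A → a b b .] }  — reduce
  I10: { [D → - - . a] }  — shift
  I11: { [D → - - a .] }  — reduce

Every state is either a pure shift/goto state or contains exactly one complete item and nothing to shift — no conflicts. The grammar is LR(0).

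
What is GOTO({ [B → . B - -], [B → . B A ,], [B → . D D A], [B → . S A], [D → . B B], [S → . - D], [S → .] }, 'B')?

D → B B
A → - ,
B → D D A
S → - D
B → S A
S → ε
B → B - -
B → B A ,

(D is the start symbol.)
{ [A → . - ,], [B → . B - -], [B → . B A ,], [B → . D D A], [B → . S A], [B → B . - -], [B → B . A ,], [D → . B B], [D → B . B], [S → . - D], [S → .] }

GOTO(I, 'B') = CLOSURE({ [A → αX.β] : [A → α.Xβ] ∈ I, X = 'B' })

Items with dot before 'B', with the dot advanced:
  [B → . B - -] → [B → B . - -]
  [B → . B A ,] → [B → B . A ,]
  [D → . B B] → [D → B . B]
Closure of the advanced items:
  [B → B . A ,] has the dot before A: add [A → . - ,]
  [D → B . B] has the dot before B: add [B → . D D A], [B → . S A], [B → . B - -], [B → . B A ,]
  [B → . D D A] has the dot before D: add [D → . B B]
  [B → . S A] has the dot before S: add [S → . - D], [S → .]

GOTO = { [A → . - ,], [B → . B - -], [B → . B A ,], [B → . D D A], [B → . S A], [B → B . - -], [B → B . A ,], [D → . B B], [D → B . B], [S → . - D], [S → .] }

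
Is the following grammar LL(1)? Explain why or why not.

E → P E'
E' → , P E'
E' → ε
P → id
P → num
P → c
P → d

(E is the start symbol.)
Yes, the grammar is LL(1).

Relevant sets:
  FOLLOW(E') = { $ }

For E':
  PREDICT(E' → ',' P E') = { ',' }
  PREDICT(E' → ε) = { $ }
For P:
  PREDICT(P → id) = { 'id' }
  PREDICT(P → num) = { 'num' }
  PREDICT(P → c) = { 'c' }
  PREDICT(P → d) = { 'd' }
E has a single production, so nothing to check there.

All predict sets are disjoint. The grammar IS LL(1).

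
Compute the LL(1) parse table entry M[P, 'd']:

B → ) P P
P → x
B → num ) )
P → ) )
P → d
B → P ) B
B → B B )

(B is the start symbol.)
To find M[P, 'd'], we find productions for P where 'd' is in the predict set (PREDICT(N → α) = (FIRST(α) \ {ε}) ∪ (FOLLOW(N) if α ⇒* ε)).

P → x: PREDICT = { 'x' }
P → ) ): PREDICT = { ')' }
P → d: PREDICT = { 'd' }
  'd' is in predict set, so this production goes in M[P, 'd']

M[P, 'd'] = P → d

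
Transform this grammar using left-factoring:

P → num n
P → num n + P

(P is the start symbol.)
P → num n P'
P' → ε
P' → + P

Left-factoring transforms A → αβ₁ | αβ₂ into A → αA' and A' → β₁ | β₂
(α is the longest common prefix among the alternatives). Repeat until
no nonterminal has two alternatives with a common prefix.

Round 1: P has alternatives sharing prefix 'num n'. Introduce P': P → num n P'
  Add: P' → ε
  Add: P' → + P

No remaining common prefixes — done.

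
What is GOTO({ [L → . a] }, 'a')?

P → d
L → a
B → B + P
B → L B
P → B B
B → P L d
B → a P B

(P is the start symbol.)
GOTO(I, 'a') = CLOSURE({ [A → αX.β] : [A → α.Xβ] ∈ I, X = 'a' })

Items with dot before 'a', with the dot advanced:
  [L → . a] → [L → a .]
Closure adds nothing (no advanced item has the dot before a non-terminal).

GOTO = { [L → a .] }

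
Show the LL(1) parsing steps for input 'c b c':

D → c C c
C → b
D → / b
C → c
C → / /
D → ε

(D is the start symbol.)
Stack is shown with the top on the left.

Stack    Input    Action
------------------------
D $      c b c $  output D → c C c
c C c $  c b c $  match 'c'
C c $    b c $    output C → b
b c $    b c $    match 'b'
c $      c $      match 'c'
$        $        accept

The string is accepted.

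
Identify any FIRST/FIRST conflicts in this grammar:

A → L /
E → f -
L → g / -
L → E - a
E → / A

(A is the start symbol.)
A FIRST/FIRST conflict occurs when two productions N → α and N → β for the same non-terminal have FIRST(α) ∩ FIRST(β) ≠ ∅ (with ε ∈ FIRST of a nullable right-hand side, so two nullable alternatives also conflict).

FIRST sets of the non-terminals at (or reachable through a nullable prefix from) the front of some alternative:
  FIRST(E) = { '/', 'f' }

Productions for E:
  E → f -: FIRST = { 'f' }
  E → / A: FIRST = { '/' }
Productions for L:
  L → g / -: FIRST = { 'g' }
  L → E - a: FIRST = { '/', 'f' }
A has only one production, so no FIRST/FIRST conflict is possible there.

All alternatives of each non-terminal have pairwise disjoint FIRST sets.

Answer: No FIRST/FIRST conflicts.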